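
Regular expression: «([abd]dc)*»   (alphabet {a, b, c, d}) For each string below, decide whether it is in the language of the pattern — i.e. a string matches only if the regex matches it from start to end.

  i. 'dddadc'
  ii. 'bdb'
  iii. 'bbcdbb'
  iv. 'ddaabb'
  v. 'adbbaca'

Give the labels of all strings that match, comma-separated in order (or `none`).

i. 'dddadc' → no match
ii. 'bdb' → no match
iii. 'bbcdbb' → no match
iv. 'ddaabb' → no match
v. 'adbbaca' → no match

none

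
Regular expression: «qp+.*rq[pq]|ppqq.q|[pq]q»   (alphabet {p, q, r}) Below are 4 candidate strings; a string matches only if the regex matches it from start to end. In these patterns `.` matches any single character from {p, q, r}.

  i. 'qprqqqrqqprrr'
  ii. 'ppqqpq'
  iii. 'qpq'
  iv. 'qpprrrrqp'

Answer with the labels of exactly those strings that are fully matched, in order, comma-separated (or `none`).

i → no match
ii → match
iii → no match
iv → match

ii, iv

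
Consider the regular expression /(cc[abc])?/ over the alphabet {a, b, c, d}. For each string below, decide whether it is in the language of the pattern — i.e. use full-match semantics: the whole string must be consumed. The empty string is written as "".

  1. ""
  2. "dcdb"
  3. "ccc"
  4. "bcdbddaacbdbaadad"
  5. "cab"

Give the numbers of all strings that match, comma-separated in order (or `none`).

1. "" → match
2. "dcdb" → no match
3. "ccc" → match
4 → no match
5. "cab" → no match

1, 3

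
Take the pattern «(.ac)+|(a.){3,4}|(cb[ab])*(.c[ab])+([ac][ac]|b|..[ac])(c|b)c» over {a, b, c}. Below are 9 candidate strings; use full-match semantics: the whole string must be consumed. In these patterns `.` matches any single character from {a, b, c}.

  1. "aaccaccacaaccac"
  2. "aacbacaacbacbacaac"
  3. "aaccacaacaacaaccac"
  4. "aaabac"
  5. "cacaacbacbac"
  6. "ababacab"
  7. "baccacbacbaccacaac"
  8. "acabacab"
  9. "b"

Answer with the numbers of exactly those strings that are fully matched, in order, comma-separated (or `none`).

1, 2, 3, 4, 5, 6, 7, 8

1 → match
2 → match
3 → match
4. "aaabac" → match
5. "cacaacbacbac" → match
6. "ababacab" → match
7 → match
8. "acabacab" → match
9. "b" → no match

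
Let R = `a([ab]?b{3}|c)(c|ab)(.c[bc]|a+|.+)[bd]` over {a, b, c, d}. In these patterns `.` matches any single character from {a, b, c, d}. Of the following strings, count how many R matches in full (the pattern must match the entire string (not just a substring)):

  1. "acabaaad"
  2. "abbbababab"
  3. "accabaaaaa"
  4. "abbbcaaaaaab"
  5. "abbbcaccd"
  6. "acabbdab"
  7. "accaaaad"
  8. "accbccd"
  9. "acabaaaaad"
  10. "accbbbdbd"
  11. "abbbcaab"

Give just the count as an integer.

1. "acabaaad" → match
2. "abbbababab" → match
3. "accabaaaaa" → no match
4. "abbbcaaaaaab" → match
5. "abbbcaccd" → match
6. "acabbdab" → match
7. "accaaaad" → match
8. "accbccd" → match
9. "acabaaaaad" → match
10. "accbbbdbd" → match
11. "abbbcaab" → match
Total matched: 10

10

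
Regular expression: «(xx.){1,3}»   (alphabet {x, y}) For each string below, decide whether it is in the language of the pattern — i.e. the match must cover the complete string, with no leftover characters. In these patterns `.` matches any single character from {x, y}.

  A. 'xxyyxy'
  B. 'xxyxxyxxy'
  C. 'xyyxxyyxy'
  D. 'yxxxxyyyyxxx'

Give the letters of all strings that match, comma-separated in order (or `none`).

A. 'xxyyxy' → no match
B. 'xxyxxyxxy' → match
C. 'xyyxxyyxy' → no match — must start with 'xx'
D. 'yxxxxyyyyxxx' → no match — must start with 'xx'

B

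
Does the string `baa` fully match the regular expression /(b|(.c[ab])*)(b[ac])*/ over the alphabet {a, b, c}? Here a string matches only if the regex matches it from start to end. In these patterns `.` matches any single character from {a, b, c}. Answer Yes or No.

No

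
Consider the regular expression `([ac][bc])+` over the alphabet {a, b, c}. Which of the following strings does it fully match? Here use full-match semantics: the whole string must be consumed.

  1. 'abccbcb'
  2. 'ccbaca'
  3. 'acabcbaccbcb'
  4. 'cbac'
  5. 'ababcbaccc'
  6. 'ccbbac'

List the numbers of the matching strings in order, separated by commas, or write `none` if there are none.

1 → no match
2 → no match
3 → match
4 → match
5 → match
6 → no match

3, 4, 5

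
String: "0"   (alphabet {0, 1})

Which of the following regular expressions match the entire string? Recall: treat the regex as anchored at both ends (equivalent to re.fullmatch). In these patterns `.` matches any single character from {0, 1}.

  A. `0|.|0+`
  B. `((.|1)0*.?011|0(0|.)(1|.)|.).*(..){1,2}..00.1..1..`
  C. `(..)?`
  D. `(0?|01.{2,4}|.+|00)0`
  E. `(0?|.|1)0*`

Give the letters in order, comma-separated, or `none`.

A → match
B → no match
C → no match
D → match
E → match

A, D, E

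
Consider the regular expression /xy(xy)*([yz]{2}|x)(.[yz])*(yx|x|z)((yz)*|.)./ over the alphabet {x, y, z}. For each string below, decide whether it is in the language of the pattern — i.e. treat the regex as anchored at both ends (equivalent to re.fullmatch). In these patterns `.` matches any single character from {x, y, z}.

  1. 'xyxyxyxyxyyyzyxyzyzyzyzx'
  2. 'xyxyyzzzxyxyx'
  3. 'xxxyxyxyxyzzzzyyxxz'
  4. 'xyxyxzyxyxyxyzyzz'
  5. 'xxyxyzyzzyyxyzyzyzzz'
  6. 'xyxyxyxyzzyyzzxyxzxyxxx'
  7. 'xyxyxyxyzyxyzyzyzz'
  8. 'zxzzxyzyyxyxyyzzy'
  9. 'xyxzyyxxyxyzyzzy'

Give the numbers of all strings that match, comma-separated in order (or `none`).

1, 2, 4, 6, 7

1 → match
2 → match
3 → no match — must start with 'xy'
4 → match
5 → no match — must start with 'xy'
6 → match
7 → match
8 → no match — must start with 'xy'
9 → no match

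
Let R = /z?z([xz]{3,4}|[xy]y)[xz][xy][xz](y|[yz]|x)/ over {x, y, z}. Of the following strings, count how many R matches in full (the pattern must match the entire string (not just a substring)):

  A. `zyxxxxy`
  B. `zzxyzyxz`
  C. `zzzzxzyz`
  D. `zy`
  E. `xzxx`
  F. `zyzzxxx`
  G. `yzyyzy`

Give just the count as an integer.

A → no match
B → match
C → no match
D → no match
E → no match
F → no match
G → no match
Total matched: 1

1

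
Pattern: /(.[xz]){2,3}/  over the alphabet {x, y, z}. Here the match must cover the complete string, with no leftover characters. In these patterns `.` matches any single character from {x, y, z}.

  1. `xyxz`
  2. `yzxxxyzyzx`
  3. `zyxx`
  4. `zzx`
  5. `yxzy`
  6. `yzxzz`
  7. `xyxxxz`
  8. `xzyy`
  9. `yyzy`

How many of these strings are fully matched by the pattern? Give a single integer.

1 → no match
2 → no match
3 → no match
4 → no match
5 → no match
6 → no match
7 → no match
8 → no match
9 → no match
Total matched: 0

0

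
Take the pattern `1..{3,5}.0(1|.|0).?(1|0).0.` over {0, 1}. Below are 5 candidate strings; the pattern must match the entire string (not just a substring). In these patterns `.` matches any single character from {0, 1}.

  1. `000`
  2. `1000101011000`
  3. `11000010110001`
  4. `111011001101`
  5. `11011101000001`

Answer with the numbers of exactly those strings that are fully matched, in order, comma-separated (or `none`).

1 → no match — must start with `1`
2 → match
3 → match
4 → match
5 → match

2, 3, 4, 5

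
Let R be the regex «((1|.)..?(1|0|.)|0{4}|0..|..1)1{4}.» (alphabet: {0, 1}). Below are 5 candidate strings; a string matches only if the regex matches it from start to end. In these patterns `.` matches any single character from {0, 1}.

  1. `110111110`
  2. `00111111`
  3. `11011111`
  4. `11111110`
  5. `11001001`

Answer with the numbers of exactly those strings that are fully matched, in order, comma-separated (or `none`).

1, 2, 3, 4

1 → match
2 → match
3 → match
4 → match
5 → no match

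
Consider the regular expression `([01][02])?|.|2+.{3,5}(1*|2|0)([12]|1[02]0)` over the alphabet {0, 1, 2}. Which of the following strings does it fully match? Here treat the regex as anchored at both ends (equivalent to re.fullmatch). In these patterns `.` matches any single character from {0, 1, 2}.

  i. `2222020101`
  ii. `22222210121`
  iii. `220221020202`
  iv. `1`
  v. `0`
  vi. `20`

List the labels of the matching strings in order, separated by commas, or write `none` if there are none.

i. `2222020101` → match
ii. `22222210121` → match
iii. `220221020202` → no match
iv. `1` → match
v. `0` → match
vi. `20` → no match

i, ii, iv, v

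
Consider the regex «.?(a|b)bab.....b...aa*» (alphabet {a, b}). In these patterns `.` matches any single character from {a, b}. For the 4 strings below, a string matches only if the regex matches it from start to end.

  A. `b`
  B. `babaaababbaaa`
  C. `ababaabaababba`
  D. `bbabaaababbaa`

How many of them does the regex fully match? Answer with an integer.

1

A → no match
B → no match
C → match
D → no match
Total matched: 1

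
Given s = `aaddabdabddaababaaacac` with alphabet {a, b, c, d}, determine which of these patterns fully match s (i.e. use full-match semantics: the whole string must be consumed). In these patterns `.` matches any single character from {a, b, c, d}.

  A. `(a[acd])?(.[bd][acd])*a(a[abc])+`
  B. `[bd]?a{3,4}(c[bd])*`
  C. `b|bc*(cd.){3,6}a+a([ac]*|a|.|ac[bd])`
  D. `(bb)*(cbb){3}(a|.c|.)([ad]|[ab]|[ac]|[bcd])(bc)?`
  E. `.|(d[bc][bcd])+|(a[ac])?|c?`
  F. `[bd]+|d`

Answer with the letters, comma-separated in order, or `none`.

A

A → match
B → no match
C → no match — must start with `b`
D → no match
E → no match
F → no match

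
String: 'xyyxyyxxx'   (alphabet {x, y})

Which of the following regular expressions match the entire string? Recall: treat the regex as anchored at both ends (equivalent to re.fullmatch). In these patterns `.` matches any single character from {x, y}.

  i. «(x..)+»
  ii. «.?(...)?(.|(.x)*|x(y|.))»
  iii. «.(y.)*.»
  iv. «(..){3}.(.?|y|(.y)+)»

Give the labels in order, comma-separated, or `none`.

i

i → match
ii → no match
iii → no match
iv → no match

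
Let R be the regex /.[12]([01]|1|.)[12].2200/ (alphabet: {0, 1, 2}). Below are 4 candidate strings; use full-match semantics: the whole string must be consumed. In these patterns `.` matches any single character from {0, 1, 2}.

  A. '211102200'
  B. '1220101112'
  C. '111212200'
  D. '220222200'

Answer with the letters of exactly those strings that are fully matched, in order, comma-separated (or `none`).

A, C, D

A → match
B → no match — must end with '2200'
C → match
D → match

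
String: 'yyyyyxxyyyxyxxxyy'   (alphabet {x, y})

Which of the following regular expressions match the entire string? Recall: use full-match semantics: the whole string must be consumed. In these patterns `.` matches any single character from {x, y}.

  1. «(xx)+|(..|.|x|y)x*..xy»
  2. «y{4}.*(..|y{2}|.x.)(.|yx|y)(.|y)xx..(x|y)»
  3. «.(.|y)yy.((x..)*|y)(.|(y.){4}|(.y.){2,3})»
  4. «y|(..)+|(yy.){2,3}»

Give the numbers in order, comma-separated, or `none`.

2

1 → no match
2 → match
3 → no match
4 → no match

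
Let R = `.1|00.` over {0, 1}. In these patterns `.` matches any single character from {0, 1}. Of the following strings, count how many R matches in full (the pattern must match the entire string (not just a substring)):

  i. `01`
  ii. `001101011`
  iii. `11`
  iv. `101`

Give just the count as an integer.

i → match
ii → no match
iii → match
iv → no match
Total matched: 2

2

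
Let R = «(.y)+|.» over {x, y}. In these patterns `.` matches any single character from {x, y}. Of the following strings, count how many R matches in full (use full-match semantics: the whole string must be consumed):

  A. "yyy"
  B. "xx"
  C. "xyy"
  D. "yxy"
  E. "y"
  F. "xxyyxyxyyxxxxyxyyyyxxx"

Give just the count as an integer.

1

A → no match
B → no match
C → no match
D → no match
E → match
F → no match
Total matched: 1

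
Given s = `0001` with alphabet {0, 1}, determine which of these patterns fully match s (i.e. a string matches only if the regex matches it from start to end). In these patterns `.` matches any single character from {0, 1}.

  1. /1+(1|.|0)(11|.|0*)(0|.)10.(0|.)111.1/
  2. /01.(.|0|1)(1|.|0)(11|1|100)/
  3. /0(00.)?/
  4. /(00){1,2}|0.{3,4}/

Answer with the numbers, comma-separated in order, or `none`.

3, 4

1 → no match — must start with `1`
2 → no match — must start with `01`
3 → match
4 → match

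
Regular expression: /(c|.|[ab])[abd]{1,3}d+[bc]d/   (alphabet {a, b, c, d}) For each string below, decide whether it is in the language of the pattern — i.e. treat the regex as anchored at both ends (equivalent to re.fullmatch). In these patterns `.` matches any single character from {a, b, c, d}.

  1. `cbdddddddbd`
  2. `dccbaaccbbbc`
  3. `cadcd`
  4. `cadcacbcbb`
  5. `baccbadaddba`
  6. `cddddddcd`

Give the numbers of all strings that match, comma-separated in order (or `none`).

1 → match
2 → no match — must end with `d`
3 → match
4 → no match — must end with `d`
5 → no match — must end with `d`
6 → match

1, 3, 6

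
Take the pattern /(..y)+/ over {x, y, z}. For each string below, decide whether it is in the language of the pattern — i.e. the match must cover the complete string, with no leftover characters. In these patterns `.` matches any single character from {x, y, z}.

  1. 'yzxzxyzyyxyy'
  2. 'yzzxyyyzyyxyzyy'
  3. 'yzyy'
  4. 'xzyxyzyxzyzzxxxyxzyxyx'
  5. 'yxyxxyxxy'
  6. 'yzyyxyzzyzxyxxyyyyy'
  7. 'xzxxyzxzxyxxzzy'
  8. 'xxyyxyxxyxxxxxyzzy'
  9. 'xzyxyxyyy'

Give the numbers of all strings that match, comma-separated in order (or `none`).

5

1 → no match
2 → no match
3 → no match
4 → no match — must end with 'y'
5 → match
6 → no match
7 → no match
8 → no match
9 → no match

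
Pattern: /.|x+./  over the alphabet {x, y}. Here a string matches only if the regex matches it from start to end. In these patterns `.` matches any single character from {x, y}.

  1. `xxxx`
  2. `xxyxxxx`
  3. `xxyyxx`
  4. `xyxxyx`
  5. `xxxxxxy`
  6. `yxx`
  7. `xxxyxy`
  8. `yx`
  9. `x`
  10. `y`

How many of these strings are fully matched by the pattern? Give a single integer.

1 → match
2 → no match
3 → no match
4 → no match
5 → match
6 → no match
7 → no match
8 → no match
9 → match
10 → match
Total matched: 4

4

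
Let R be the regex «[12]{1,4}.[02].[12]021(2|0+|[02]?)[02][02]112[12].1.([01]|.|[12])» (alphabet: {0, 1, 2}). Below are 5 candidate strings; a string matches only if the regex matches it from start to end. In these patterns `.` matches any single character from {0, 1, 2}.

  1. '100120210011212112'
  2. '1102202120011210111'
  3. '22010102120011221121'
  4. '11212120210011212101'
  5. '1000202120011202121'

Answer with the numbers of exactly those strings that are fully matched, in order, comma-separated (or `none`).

1 → match
2 → match
3 → no match
4 → match
5 → no match

1, 2, 4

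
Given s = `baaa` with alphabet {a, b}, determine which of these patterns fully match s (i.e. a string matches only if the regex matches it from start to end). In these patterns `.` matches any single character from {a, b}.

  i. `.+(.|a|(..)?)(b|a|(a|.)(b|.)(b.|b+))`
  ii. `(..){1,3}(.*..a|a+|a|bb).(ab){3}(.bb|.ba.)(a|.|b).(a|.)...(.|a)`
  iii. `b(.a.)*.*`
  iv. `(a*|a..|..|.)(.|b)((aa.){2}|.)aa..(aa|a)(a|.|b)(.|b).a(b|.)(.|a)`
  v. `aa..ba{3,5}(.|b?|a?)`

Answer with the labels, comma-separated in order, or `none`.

i, iii

i → match
ii → no match
iii → match
iv → no match
v → no match — must start with `aa`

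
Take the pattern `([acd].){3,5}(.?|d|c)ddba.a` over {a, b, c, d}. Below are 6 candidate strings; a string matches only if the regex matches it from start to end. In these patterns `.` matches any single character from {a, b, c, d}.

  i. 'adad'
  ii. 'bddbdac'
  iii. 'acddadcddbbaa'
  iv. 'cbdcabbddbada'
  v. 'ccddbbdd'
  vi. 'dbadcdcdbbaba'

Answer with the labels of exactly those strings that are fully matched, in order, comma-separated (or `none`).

iv

i → no match — must end with 'a'
ii → no match — must end with 'a'
iii → no match
iv → match
v → no match — must end with 'a'
vi → no match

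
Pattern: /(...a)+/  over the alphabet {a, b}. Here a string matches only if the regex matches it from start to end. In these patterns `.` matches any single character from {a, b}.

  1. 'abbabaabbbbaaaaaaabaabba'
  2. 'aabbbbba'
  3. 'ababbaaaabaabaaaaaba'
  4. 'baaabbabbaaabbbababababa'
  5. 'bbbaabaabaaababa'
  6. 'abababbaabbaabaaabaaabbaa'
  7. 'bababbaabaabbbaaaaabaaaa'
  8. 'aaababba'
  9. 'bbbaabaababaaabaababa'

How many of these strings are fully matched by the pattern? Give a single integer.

1 → no match
2. 'aabbbbba' → no match
3 → no match
4 → no match
5 → match
6 → no match
7 → no match
8. 'aaababba' → no match
9 → no match
Total matched: 1

1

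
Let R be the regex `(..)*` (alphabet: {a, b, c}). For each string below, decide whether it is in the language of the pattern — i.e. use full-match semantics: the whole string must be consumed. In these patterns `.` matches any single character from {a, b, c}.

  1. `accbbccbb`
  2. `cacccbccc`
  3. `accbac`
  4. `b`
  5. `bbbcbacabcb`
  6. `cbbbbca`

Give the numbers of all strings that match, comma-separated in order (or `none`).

3

1 → no match
2 → no match
3 → match
4 → no match
5 → no match
6 → no match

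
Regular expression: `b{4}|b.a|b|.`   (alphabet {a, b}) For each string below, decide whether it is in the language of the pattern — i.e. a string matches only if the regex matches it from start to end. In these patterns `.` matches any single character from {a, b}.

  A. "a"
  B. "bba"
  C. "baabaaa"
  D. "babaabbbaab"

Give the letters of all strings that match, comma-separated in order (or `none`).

A → match
B → match
C → no match
D → no match

A, B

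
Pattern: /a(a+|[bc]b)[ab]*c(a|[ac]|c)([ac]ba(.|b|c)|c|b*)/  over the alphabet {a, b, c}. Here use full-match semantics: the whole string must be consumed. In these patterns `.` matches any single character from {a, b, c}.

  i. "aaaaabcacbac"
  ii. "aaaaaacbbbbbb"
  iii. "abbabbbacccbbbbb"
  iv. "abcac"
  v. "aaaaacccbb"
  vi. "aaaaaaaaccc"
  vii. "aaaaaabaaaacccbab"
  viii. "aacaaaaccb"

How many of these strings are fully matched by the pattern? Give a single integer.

i. "aaaaabcacbac" → match
ii → no match
iii → no match
iv. "abcac" → no match
v. "aaaaacccbb" → no match
vi. "aaaaaaaaccc" → match
vii → match
viii. "aacaaaaccb" → no match
Total matched: 3

3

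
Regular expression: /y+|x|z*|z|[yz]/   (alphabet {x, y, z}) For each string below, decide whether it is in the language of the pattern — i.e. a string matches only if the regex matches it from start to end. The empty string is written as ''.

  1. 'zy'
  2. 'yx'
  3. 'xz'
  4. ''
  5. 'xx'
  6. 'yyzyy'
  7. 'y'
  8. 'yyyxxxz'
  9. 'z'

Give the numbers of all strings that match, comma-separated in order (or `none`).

4, 7, 9

1. 'zy' → no match
2. 'yx' → no match
3. 'xz' → no match
4. '' → match
5. 'xx' → no match
6. 'yyzyy' → no match
7. 'y' → match
8. 'yyyxxxz' → no match
9. 'z' → match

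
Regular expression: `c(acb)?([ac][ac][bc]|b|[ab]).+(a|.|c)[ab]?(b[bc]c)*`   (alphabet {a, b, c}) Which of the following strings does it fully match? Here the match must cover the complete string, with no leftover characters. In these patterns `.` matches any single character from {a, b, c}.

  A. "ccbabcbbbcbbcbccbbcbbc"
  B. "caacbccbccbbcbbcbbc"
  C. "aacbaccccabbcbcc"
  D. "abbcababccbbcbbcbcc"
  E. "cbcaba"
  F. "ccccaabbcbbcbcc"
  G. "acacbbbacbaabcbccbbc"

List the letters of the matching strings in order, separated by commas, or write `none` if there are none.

B, E, F

A → no match
B → match
C → no match — must start with "c"
D → no match — must start with "c"
E → match
F → match
G → no match — must start with "c"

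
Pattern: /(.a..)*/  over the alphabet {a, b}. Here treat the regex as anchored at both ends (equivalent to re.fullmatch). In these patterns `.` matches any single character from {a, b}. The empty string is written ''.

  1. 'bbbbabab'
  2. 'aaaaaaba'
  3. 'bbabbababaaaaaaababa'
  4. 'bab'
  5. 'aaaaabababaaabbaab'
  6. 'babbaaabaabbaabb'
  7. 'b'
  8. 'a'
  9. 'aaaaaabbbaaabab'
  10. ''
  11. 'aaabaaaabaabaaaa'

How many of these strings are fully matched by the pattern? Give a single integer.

4

1. 'bbbbabab' → no match
2. 'aaaaaaba' → match
3 → no match
4. 'bab' → no match
5 → no match
6 → match
7. 'b' → no match
8. 'a' → no match
9 → no match
10. '' → match
11 → match
Total matched: 4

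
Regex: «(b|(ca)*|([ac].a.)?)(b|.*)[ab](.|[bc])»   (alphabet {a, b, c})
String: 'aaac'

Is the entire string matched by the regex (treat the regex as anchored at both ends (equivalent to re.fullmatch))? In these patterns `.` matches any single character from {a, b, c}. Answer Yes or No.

Yes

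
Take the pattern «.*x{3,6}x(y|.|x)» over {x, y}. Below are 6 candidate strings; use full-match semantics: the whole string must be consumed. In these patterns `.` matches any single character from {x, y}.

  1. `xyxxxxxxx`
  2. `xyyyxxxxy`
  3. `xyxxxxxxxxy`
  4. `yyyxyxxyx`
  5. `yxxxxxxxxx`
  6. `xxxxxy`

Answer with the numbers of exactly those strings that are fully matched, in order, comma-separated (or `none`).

1. `xyxxxxxxx` → match
2. `xyyyxxxxy` → match
3. `xyxxxxxxxxy` → match
4. `yyyxyxxyx` → no match
5. `yxxxxxxxxx` → match
6. `xxxxxy` → match

1, 2, 3, 5, 6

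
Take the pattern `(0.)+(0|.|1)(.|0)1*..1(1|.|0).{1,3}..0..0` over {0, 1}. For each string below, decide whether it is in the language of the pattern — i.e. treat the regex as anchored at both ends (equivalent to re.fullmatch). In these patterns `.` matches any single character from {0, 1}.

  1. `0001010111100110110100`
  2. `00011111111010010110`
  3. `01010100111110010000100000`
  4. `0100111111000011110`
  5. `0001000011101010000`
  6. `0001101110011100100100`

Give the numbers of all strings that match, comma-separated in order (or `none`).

1 → match
2 → match
3 → match
4 → no match
5 → match
6 → match

1, 2, 3, 5, 6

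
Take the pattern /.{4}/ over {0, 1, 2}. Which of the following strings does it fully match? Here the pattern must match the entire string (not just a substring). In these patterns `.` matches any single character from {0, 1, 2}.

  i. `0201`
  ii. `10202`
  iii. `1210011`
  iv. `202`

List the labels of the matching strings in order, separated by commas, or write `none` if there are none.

i → match
ii → no match
iii → no match
iv → no match

i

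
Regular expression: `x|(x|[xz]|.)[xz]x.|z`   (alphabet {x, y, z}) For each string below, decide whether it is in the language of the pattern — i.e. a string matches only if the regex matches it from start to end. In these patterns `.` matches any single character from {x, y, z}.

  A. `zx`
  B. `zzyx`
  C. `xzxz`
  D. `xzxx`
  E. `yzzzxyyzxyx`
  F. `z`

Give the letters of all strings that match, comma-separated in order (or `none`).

A. `zx` → no match
B. `zzyx` → no match
C. `xzxz` → match
D. `xzxx` → match
E. `yzzzxyyzxyx` → no match
F. `z` → match

C, D, F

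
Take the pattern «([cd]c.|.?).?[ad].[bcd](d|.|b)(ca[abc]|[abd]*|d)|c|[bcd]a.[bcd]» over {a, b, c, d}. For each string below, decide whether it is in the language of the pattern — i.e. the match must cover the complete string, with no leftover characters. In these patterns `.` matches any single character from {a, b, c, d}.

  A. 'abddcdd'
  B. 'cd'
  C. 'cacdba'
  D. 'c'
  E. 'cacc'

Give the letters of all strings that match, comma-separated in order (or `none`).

A, C, D, E

A → match
B → no match
C → match
D → match
E → match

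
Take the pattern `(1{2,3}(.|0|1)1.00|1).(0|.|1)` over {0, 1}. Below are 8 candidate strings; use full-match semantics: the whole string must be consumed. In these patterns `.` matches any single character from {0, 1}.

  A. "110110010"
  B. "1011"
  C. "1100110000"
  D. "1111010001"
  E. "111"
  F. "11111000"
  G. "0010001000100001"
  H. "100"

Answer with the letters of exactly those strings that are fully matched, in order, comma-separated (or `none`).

A. "110110010" → match
B. "1011" → no match
C. "1100110000" → no match
D. "1111010001" → no match
E. "111" → match
F. "11111000" → no match
G → no match — must start with "1"
H. "100" → match

A, E, H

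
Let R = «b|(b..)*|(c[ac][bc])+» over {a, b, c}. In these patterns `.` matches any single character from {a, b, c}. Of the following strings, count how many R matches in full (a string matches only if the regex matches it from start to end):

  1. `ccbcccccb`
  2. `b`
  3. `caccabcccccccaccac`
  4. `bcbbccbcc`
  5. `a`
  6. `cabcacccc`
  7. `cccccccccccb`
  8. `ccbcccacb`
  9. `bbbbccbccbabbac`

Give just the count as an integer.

1 → match
2 → match
3 → match
4 → match
5 → no match
6 → match
7 → match
8 → no match
9 → match
Total matched: 7

7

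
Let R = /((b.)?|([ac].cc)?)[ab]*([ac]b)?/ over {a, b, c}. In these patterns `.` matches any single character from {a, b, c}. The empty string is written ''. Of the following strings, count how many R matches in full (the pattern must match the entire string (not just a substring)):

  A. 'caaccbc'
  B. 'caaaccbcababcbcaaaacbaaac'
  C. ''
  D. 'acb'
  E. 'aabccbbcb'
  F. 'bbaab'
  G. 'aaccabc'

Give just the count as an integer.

A → no match
B → no match
C → match
D → match
E → no match
F → match
G → no match
Total matched: 3

3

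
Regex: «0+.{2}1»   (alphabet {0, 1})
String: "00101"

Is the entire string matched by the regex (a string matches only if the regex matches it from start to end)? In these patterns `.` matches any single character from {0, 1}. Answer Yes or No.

Yes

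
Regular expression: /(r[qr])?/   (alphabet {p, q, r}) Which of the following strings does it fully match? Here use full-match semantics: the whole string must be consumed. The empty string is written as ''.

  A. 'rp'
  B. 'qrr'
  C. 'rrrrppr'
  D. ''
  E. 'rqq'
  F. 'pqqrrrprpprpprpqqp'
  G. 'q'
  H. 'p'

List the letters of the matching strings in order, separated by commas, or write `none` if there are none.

A → no match
B → no match
C → no match
D → match
E → no match
F → no match
G → no match
H → no match

D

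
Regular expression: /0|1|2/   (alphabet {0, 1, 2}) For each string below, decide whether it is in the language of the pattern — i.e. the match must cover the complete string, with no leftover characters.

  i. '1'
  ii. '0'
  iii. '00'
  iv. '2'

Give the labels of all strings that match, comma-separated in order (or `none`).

i → match
ii → match
iii → no match
iv → match

i, ii, iv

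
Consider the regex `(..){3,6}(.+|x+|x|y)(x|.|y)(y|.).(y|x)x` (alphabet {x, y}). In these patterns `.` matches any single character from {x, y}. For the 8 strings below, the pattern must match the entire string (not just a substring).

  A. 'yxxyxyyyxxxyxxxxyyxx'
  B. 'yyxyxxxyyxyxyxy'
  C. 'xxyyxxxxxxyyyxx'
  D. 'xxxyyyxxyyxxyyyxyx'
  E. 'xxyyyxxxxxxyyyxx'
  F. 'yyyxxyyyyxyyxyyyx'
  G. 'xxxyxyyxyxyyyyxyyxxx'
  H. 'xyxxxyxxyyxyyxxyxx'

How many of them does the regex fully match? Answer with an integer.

7

A → match
B → no match — must end with 'x'
C → match
D → match
E → match
F → match
G → match
H → match
Total matched: 7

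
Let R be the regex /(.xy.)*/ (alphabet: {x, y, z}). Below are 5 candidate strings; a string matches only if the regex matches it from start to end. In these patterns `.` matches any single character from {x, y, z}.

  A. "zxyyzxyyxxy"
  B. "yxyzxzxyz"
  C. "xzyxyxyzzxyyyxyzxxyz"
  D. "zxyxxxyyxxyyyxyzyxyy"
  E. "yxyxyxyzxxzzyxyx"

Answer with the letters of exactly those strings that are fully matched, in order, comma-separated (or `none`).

A → no match
B → no match
C → no match
D → match
E → no match

D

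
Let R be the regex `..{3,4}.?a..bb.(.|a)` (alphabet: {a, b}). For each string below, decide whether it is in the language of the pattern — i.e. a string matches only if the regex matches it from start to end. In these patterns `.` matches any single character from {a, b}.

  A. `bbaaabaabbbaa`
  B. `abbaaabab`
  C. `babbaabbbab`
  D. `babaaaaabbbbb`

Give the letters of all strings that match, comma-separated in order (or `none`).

A → match
B. `abbaaabab` → no match
C. `babbaabbbab` → match
D → match

A, C, D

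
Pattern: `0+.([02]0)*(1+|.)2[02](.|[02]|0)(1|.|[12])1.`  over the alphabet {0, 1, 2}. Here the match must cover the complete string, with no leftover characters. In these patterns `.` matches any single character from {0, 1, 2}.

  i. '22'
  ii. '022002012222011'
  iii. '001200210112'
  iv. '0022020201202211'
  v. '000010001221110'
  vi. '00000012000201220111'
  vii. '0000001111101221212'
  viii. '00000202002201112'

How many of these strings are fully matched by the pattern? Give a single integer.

2

i → no match — must start with '0'
ii → no match
iii → no match
iv → match
v → no match
vi → match
vii → no match
viii → no match
Total matched: 2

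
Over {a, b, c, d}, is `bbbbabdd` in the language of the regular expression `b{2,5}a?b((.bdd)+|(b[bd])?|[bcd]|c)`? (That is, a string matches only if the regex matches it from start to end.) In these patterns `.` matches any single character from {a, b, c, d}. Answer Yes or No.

Yes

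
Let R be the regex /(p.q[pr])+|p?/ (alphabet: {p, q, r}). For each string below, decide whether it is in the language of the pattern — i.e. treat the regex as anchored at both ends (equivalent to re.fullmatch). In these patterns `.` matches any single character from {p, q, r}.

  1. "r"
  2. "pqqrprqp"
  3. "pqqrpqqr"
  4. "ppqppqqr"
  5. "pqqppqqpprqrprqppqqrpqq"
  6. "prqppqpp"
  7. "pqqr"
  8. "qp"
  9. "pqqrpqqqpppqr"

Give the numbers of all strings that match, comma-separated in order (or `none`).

2, 3, 4, 7

1 → no match
2 → match
3 → match
4 → match
5 → no match
6 → no match
7 → match
8 → no match
9 → no match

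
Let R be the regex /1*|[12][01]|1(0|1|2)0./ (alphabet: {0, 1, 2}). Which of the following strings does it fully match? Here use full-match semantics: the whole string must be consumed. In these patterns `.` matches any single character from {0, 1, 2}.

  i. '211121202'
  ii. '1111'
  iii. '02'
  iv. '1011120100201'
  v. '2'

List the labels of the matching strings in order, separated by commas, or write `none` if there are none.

ii

i → no match
ii → match
iii → no match
iv → no match
v → no match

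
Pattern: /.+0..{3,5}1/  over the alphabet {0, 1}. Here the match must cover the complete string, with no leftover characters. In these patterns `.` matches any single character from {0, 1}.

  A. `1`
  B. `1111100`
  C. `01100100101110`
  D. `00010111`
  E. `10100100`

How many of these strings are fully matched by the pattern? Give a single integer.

1

A → no match
B → no match — must end with `1`
C → no match — must end with `1`
D → match
E → no match — must end with `1`
Total matched: 1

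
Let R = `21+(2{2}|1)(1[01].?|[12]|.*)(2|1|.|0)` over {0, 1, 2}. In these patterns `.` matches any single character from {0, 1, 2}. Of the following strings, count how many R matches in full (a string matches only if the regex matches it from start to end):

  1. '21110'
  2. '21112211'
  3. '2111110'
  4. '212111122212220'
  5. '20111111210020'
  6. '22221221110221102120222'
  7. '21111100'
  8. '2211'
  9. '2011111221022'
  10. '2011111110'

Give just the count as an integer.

4

1 → match
2 → match
3 → match
4 → no match
5 → no match — must start with '21'
6 → no match — must start with '21'
7 → match
8 → no match — must start with '21'
9 → no match — must start with '21'
10 → no match — must start with '21'
Total matched: 4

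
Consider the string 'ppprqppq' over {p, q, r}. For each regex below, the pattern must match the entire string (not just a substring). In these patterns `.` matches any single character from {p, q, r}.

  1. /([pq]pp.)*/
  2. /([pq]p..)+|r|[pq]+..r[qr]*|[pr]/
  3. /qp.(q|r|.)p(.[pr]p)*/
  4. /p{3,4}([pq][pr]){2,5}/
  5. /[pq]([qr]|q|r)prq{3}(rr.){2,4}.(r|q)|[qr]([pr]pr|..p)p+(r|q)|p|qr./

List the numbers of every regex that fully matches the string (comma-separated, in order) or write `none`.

1 → match
2 → match
3 → no match — must start with 'qp'
4 → no match
5 → no match

1, 2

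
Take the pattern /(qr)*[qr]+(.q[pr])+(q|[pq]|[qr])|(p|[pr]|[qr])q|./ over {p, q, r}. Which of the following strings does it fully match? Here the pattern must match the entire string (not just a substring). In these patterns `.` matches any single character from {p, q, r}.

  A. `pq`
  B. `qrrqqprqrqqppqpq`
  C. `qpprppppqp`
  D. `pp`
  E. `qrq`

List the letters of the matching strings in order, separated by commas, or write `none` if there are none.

A, B

A. `pq` → match
B → match
C. `qpprppppqp` → no match
D. `pp` → no match
E. `qrq` → no match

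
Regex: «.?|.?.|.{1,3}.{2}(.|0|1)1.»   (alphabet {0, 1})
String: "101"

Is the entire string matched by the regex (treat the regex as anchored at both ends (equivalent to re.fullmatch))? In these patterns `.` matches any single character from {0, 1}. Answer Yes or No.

No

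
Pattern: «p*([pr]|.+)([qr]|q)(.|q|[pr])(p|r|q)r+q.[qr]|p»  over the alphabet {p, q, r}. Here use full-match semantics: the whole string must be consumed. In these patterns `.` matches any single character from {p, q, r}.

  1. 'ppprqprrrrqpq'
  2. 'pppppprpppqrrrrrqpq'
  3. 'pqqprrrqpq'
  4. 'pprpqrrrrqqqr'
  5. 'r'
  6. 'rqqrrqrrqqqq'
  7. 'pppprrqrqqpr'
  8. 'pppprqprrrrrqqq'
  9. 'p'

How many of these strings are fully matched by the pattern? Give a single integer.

1 → match
2 → match
3. 'pqqprrrqpq' → match
4 → no match
5. 'r' → no match
6. 'rqqrrqrrqqqq' → no match
7. 'pppprrqrqqpr' → no match
8 → match
9. 'p' → match
Total matched: 5

5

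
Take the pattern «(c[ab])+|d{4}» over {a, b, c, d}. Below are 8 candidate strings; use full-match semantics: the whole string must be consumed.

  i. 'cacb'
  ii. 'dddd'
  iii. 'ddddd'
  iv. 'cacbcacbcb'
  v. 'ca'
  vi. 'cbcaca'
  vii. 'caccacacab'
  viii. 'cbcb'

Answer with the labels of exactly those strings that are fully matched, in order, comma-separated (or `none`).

i, ii, iv, v, vi, viii

i → match
ii → match
iii → no match
iv → match
v → match
vi → match
vii → no match
viii → match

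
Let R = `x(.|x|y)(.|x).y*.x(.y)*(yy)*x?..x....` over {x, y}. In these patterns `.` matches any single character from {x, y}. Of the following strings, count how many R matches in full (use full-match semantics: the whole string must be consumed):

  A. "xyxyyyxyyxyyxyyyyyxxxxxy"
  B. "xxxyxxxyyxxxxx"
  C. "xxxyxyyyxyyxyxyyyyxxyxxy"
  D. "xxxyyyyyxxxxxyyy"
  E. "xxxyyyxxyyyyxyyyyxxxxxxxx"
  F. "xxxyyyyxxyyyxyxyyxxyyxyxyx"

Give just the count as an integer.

A → no match
B → match
C → no match
D → match
E → no match
F → no match
Total matched: 2

2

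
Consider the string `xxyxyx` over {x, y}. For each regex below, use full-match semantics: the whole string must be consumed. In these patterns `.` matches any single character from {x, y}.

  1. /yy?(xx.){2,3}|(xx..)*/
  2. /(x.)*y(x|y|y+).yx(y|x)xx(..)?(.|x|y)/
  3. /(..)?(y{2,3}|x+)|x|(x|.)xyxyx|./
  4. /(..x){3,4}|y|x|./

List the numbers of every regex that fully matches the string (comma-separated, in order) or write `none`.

3

1 → no match
2 → no match
3 → match
4 → no match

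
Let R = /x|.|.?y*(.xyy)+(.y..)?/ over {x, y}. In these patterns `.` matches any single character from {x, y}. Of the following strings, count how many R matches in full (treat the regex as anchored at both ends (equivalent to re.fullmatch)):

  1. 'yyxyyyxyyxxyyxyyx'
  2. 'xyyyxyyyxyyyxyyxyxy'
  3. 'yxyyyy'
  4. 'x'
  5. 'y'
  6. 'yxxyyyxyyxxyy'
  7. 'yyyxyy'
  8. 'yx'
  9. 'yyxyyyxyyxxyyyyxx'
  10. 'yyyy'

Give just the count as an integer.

1 → match
2 → match
3 → no match
4 → match
5 → match
6 → match
7 → match
8 → no match
9 → match
10 → no match
Total matched: 7

7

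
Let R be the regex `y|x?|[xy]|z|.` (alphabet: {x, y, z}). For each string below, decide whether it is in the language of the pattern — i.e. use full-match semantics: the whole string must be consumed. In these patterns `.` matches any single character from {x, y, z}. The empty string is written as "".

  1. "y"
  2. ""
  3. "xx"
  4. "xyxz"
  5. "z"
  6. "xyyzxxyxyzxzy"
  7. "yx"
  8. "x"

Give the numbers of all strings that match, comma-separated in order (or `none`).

1 → match
2 → match
3 → no match
4 → no match
5 → match
6 → no match
7 → no match
8 → match

1, 2, 5, 8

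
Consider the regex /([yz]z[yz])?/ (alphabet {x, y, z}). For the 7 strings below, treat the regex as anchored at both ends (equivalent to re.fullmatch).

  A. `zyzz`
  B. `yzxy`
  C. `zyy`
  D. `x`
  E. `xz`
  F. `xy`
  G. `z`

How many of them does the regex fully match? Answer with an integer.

A → no match
B → no match
C → no match
D → no match
E → no match
F → no match
G → no match
Total matched: 0

0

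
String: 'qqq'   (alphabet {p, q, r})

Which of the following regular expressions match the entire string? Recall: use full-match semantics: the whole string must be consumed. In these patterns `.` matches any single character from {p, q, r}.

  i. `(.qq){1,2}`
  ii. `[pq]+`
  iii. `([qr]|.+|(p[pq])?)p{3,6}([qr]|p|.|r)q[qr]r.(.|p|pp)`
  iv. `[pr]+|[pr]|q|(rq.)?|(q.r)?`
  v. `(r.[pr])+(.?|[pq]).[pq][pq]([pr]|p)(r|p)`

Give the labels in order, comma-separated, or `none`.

i → match
ii → match
iii → no match
iv → no match
v → no match — must start with 'r'

i, ii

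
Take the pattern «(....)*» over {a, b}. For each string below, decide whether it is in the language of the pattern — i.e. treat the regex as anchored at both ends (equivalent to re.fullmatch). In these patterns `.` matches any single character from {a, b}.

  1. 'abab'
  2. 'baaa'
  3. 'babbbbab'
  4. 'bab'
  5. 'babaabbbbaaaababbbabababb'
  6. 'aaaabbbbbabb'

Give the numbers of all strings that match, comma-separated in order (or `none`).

1 → match
2 → match
3 → match
4 → no match
5 → no match
6 → match

1, 2, 3, 6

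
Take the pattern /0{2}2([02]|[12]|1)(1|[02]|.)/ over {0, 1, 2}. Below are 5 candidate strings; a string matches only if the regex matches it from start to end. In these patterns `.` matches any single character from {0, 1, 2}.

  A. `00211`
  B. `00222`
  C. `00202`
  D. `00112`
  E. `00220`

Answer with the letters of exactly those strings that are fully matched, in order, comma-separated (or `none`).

A, B, C, E

A. `00211` → match
B. `00222` → match
C. `00202` → match
D. `00112` → no match
E. `00220` → match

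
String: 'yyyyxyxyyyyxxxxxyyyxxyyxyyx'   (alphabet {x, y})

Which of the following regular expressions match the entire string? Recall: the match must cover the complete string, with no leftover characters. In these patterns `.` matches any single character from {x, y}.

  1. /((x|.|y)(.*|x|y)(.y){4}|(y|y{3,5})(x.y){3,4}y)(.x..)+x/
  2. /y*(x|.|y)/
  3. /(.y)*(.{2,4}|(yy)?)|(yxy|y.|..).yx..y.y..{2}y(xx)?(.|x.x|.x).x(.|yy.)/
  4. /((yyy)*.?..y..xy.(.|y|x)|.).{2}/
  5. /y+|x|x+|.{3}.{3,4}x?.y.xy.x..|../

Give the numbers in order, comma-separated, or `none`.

1

1 → match
2 → no match
3 → no match
4 → no match
5 → no match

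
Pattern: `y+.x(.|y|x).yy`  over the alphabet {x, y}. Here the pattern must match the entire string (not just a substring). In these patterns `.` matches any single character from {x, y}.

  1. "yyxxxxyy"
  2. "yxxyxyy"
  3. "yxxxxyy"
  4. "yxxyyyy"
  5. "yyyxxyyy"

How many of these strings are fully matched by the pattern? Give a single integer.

1 → match
2 → match
3 → match
4 → match
5 → match
Total matched: 5

5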